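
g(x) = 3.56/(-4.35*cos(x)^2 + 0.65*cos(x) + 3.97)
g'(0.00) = 0.00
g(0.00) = 13.19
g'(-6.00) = -22.49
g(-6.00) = 6.10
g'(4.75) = -0.07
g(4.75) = 0.89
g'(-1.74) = -0.53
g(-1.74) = 0.95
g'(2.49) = 33.06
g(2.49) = 5.06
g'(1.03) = -1.18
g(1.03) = 1.13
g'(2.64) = 4559.75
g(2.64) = 63.86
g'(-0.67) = 4.18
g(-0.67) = 1.97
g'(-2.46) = -23.44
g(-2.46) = 4.23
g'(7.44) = -0.75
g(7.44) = 1.01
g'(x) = 3.56*(-8.7*sin(x)*cos(x) + 0.65*sin(x))/(-4.35*cos(x)^2 + 0.65*cos(x) + 3.97)^2 = (2.314 - 30.972*cos(x))*sin(x)/(-4.35*cos(x)^2 + 0.65*cos(x) + 3.97)^2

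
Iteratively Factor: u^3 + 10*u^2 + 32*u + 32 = (u + 2)*(u^2 + 8*u + 16) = (u + 2)*(u + 4)*(u + 4)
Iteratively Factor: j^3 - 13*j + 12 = (j - 1)*(j^2 + j - 12) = (j - 3)*(j - 1)*(j + 4)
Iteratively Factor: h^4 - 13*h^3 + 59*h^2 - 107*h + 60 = (h - 4)*(h^3 - 9*h^2 + 23*h - 15) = (h - 4)*(h - 1)*(h^2 - 8*h + 15) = (h - 4)*(h - 3)*(h - 1)*(h - 5)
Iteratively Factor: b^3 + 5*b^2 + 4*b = (b + 1)*(b^2 + 4*b) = (b + 1)*(b + 4)*(b)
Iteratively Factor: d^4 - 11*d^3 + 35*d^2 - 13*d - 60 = (d - 5)*(d^3 - 6*d^2 + 5*d + 12) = (d - 5)*(d - 3)*(d^2 - 3*d - 4) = (d - 5)*(d - 4)*(d - 3)*(d + 1)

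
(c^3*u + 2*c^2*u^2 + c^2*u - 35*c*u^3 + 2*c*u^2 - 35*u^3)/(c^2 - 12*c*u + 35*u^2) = u*(-c^2 - 7*c*u - c - 7*u)/(-c + 7*u)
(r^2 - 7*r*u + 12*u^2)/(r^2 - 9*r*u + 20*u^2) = (r - 3*u)/(r - 5*u)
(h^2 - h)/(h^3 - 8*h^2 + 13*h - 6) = h/(h^2 - 7*h + 6)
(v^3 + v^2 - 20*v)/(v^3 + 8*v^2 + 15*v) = (v - 4)/(v + 3)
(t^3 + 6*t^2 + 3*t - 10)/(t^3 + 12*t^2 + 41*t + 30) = (t^2 + t - 2)/(t^2 + 7*t + 6)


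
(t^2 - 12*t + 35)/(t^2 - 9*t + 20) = (t - 7)/(t - 4)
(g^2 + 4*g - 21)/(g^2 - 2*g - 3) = (g + 7)/(g + 1)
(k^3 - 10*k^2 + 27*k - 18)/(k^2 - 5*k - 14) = (-k^3 + 10*k^2 - 27*k + 18)/(-k^2 + 5*k + 14)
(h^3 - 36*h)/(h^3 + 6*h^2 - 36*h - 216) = h/(h + 6)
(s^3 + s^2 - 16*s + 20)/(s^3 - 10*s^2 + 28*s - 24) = (s + 5)/(s - 6)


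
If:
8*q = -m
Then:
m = -8*q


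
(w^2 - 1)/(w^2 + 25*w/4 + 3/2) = 4*(w^2 - 1)/(4*w^2 + 25*w + 6)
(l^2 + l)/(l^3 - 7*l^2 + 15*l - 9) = l*(l + 1)/(l^3 - 7*l^2 + 15*l - 9)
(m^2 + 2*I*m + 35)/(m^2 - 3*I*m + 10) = (m + 7*I)/(m + 2*I)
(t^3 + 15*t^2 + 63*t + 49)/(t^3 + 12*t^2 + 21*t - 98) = (t + 1)/(t - 2)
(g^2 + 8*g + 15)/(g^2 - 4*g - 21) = (g + 5)/(g - 7)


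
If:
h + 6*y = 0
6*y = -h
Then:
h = -6*y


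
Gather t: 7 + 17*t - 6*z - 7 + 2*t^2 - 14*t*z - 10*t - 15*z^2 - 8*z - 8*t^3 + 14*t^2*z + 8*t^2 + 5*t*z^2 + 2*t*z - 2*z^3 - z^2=-8*t^3 + t^2*(14*z + 10) + t*(5*z^2 - 12*z + 7) - 2*z^3 - 16*z^2 - 14*z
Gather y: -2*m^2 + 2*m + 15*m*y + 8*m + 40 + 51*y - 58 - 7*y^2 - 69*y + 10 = -2*m^2 + 10*m - 7*y^2 + y*(15*m - 18) - 8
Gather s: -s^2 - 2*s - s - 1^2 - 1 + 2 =-s^2 - 3*s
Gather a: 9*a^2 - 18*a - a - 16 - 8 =9*a^2 - 19*a - 24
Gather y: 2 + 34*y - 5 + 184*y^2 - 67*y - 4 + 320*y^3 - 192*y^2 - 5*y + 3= 320*y^3 - 8*y^2 - 38*y - 4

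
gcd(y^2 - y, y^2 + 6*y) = y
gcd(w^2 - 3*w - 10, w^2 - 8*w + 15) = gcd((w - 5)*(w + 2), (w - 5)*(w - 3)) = w - 5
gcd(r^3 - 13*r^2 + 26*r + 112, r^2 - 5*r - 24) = r - 8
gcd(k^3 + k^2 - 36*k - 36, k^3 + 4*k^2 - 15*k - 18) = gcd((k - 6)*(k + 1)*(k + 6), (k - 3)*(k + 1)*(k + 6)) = k^2 + 7*k + 6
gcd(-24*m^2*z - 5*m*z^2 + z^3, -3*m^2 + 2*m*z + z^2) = 3*m + z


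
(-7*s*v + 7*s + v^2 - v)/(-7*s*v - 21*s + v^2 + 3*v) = (v - 1)/(v + 3)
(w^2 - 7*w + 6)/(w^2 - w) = (w - 6)/w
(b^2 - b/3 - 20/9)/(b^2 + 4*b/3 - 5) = (b + 4/3)/(b + 3)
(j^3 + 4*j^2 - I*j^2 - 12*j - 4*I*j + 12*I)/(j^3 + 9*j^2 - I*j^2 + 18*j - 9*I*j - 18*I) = (j - 2)/(j + 3)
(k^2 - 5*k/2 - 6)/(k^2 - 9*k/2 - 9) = (k - 4)/(k - 6)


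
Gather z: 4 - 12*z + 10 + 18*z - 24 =6*z - 10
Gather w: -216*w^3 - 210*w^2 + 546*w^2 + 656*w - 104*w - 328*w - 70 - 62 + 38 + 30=-216*w^3 + 336*w^2 + 224*w - 64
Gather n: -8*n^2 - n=-8*n^2 - n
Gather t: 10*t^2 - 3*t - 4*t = 10*t^2 - 7*t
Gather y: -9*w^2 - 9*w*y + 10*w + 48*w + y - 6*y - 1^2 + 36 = -9*w^2 + 58*w + y*(-9*w - 5) + 35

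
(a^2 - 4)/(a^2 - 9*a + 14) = (a + 2)/(a - 7)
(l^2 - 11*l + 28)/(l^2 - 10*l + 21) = (l - 4)/(l - 3)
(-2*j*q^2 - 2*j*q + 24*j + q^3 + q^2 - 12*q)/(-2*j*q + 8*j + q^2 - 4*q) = (q^2 + q - 12)/(q - 4)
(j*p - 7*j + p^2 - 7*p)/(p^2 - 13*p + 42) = (j + p)/(p - 6)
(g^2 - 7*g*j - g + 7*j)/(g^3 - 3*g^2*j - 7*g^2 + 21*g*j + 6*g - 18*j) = (g - 7*j)/(g^2 - 3*g*j - 6*g + 18*j)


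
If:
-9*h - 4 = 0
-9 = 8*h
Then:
No Solution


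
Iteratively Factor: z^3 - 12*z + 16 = (z - 2)*(z^2 + 2*z - 8) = (z - 2)^2*(z + 4)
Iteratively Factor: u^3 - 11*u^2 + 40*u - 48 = (u - 4)*(u^2 - 7*u + 12) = (u - 4)*(u - 3)*(u - 4)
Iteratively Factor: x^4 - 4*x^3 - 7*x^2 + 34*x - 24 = (x - 4)*(x^3 - 7*x + 6) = (x - 4)*(x - 2)*(x^2 + 2*x - 3) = (x - 4)*(x - 2)*(x - 1)*(x + 3)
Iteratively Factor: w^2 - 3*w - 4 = (w + 1)*(w - 4)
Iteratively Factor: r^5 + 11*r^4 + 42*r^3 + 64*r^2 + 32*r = (r + 1)*(r^4 + 10*r^3 + 32*r^2 + 32*r) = (r + 1)*(r + 2)*(r^3 + 8*r^2 + 16*r) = r*(r + 1)*(r + 2)*(r^2 + 8*r + 16) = r*(r + 1)*(r + 2)*(r + 4)*(r + 4)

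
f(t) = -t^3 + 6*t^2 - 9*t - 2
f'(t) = -3*t^2 + 12*t - 9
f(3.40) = -2.54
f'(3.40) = -2.88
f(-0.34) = 1.79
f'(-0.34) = -13.43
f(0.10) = -2.84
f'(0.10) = -7.83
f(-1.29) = 21.74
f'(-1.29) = -29.47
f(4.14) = -7.38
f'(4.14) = -10.74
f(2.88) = -2.04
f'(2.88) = 0.68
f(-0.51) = 4.28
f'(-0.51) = -15.90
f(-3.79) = 172.73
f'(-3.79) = -97.57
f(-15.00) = 4858.00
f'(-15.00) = -864.00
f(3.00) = -2.00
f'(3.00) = 0.00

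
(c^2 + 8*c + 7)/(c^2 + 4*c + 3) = (c + 7)/(c + 3)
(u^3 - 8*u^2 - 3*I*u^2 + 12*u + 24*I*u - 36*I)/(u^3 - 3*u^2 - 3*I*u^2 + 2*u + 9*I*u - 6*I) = (u - 6)/(u - 1)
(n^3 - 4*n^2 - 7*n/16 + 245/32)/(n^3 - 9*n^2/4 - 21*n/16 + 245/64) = 2*(2*n - 7)/(4*n - 7)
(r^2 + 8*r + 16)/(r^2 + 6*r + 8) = (r + 4)/(r + 2)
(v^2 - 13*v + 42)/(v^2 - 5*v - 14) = (v - 6)/(v + 2)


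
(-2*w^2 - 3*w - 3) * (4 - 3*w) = 6*w^3 + w^2 - 3*w - 12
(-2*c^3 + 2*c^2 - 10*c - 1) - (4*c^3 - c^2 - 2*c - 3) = -6*c^3 + 3*c^2 - 8*c + 2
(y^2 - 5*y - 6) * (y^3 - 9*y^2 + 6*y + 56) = y^5 - 14*y^4 + 45*y^3 + 80*y^2 - 316*y - 336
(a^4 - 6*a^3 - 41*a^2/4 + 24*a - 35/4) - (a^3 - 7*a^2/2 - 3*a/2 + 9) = a^4 - 7*a^3 - 27*a^2/4 + 51*a/2 - 71/4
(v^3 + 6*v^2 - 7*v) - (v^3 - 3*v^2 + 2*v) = 9*v^2 - 9*v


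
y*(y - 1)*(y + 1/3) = y^3 - 2*y^2/3 - y/3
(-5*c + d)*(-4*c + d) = 20*c^2 - 9*c*d + d^2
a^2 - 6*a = a*(a - 6)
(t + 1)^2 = t^2 + 2*t + 1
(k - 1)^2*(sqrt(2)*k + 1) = sqrt(2)*k^3 - 2*sqrt(2)*k^2 + k^2 - 2*k + sqrt(2)*k + 1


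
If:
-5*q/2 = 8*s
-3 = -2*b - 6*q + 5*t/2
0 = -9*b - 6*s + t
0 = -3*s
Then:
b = -6/41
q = 0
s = 0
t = -54/41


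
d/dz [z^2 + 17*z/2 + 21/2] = 2*z + 17/2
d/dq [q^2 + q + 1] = 2*q + 1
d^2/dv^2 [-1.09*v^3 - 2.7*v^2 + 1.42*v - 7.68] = -6.54*v - 5.4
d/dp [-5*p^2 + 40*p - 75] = 40 - 10*p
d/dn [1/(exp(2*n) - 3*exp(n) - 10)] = (3 - 2*exp(n))*exp(n)/(-exp(2*n) + 3*exp(n) + 10)^2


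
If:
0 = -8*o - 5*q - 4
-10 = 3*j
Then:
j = -10/3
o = -5*q/8 - 1/2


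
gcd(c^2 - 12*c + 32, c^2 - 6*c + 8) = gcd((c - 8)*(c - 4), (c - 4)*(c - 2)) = c - 4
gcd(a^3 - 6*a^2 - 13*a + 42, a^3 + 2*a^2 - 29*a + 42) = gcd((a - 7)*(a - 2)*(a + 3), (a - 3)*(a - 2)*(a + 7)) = a - 2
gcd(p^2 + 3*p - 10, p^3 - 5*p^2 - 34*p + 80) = p^2 + 3*p - 10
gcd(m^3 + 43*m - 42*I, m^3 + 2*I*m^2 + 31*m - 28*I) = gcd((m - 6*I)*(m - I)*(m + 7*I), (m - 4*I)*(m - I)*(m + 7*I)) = m^2 + 6*I*m + 7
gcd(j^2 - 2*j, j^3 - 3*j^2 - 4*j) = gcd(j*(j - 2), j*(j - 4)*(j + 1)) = j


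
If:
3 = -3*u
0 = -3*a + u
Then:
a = -1/3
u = -1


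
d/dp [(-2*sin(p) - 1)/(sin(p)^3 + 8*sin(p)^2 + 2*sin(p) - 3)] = (4*sin(p)^3 + 19*sin(p)^2 + 16*sin(p) + 8)*cos(p)/(sin(p)^3 + 8*sin(p)^2 + 2*sin(p) - 3)^2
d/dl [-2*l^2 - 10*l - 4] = -4*l - 10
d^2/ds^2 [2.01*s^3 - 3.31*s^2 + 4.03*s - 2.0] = 12.06*s - 6.62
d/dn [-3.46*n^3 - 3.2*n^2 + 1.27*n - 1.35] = -10.38*n^2 - 6.4*n + 1.27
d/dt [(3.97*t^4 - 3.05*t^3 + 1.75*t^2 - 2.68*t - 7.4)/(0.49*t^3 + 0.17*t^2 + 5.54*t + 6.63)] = (1.9453*t^6 + 1.3498*t^5 + 64.6054*t^4 + 74.1168*t^3 - 39.6359*t^2 + 25.721*t + 23.2276)/(0.2401*t^6 + 0.1666*t^5 + 5.4581*t^4 + 8.381*t^3 + 32.9458*t^2 + 73.4604*t + 43.9569)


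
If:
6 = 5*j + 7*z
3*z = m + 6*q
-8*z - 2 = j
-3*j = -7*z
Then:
No Solution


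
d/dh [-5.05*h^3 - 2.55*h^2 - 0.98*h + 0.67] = -15.15*h^2 - 5.1*h - 0.98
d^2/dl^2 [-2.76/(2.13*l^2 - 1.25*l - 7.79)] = (-25.043688*l^2 + 14.697*l + 2.76*(4.26*l - 1.25)*(8.52*l - 2.5) + 91.591704)/(-2.13*l^2 + 1.25*l + 7.79)^3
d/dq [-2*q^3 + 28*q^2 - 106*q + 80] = -6*q^2 + 56*q - 106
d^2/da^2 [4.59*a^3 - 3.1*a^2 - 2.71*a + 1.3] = 27.54*a - 6.2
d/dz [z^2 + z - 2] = 2*z + 1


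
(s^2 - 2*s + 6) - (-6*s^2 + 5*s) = 7*s^2 - 7*s + 6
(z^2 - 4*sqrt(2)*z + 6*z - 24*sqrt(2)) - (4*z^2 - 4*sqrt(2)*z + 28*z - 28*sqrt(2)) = -3*z^2 - 22*z + 4*sqrt(2)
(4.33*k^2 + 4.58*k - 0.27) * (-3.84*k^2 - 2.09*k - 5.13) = -16.6272*k^4 - 26.6369*k^3 - 30.7483*k^2 - 22.9311*k + 1.3851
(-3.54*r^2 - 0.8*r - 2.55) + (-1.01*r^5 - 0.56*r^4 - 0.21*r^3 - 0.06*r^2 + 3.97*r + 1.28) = -1.01*r^5 - 0.56*r^4 - 0.21*r^3 - 3.6*r^2 + 3.17*r - 1.27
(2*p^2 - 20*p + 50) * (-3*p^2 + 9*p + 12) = -6*p^4 + 78*p^3 - 306*p^2 + 210*p + 600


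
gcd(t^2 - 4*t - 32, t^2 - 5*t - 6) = 1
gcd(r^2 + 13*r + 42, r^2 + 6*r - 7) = r + 7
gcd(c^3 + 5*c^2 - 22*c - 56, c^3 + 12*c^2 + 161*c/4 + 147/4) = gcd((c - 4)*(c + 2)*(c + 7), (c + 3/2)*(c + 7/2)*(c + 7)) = c + 7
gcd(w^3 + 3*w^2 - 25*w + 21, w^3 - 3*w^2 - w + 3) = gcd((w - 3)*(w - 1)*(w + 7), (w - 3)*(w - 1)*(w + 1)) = w^2 - 4*w + 3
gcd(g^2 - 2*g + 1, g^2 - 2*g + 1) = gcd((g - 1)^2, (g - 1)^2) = g^2 - 2*g + 1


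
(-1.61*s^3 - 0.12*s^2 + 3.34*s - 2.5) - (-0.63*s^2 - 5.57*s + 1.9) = -1.61*s^3 + 0.51*s^2 + 8.91*s - 4.4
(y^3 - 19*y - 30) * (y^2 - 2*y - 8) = y^5 - 2*y^4 - 27*y^3 + 8*y^2 + 212*y + 240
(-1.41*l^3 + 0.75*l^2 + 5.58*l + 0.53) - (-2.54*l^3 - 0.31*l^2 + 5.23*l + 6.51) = 1.13*l^3 + 1.06*l^2 + 0.35*l - 5.98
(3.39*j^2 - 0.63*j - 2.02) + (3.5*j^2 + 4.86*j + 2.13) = 6.89*j^2 + 4.23*j + 0.11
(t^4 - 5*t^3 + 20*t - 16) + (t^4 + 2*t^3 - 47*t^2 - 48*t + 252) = 2*t^4 - 3*t^3 - 47*t^2 - 28*t + 236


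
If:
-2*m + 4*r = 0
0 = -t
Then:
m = 2*r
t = 0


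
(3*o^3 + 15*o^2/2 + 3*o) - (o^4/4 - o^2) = -o^4/4 + 3*o^3 + 17*o^2/2 + 3*o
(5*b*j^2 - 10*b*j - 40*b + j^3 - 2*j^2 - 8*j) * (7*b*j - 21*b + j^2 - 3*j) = 35*b^2*j^3 - 175*b^2*j^2 - 70*b^2*j + 840*b^2 + 12*b*j^4 - 60*b*j^3 - 24*b*j^2 + 288*b*j + j^5 - 5*j^4 - 2*j^3 + 24*j^2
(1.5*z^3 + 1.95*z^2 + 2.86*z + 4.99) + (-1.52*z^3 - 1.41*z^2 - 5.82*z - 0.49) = -0.02*z^3 + 0.54*z^2 - 2.96*z + 4.5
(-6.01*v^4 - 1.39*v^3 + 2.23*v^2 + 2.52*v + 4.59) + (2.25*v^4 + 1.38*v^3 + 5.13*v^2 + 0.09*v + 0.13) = -3.76*v^4 - 0.01*v^3 + 7.36*v^2 + 2.61*v + 4.72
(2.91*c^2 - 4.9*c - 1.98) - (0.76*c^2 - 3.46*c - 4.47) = 2.15*c^2 - 1.44*c + 2.49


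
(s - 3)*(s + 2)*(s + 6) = s^3 + 5*s^2 - 12*s - 36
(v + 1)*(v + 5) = v^2 + 6*v + 5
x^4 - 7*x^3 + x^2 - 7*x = x*(x - 7)*(x - I)*(x + I)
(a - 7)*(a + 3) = a^2 - 4*a - 21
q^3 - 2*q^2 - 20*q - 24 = (q - 6)*(q + 2)^2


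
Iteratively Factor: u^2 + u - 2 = (u - 1)*(u + 2)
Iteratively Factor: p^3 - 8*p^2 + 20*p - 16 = (p - 2)*(p^2 - 6*p + 8) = (p - 2)^2*(p - 4)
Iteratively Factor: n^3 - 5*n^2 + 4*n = (n - 4)*(n^2 - n) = (n - 4)*(n - 1)*(n)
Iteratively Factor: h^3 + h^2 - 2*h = (h)*(h^2 + h - 2) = h*(h + 2)*(h - 1)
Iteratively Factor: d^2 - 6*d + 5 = (d - 1)*(d - 5)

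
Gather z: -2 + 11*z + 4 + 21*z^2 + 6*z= 21*z^2 + 17*z + 2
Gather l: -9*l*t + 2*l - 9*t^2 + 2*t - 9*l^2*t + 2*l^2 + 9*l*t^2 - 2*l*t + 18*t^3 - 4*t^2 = l^2*(2 - 9*t) + l*(9*t^2 - 11*t + 2) + 18*t^3 - 13*t^2 + 2*t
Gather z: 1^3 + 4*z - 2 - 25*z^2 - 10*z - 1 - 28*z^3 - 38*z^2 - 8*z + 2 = -28*z^3 - 63*z^2 - 14*z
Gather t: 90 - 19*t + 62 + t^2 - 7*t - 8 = t^2 - 26*t + 144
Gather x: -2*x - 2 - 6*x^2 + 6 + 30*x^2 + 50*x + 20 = 24*x^2 + 48*x + 24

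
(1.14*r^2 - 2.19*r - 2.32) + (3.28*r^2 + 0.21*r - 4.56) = 4.42*r^2 - 1.98*r - 6.88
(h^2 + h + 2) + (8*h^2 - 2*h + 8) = 9*h^2 - h + 10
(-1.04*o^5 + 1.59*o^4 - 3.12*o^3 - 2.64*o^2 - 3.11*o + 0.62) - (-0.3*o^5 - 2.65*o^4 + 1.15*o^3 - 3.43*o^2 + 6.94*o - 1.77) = -0.74*o^5 + 4.24*o^4 - 4.27*o^3 + 0.79*o^2 - 10.05*o + 2.39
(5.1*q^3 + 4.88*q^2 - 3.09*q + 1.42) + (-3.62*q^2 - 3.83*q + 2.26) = 5.1*q^3 + 1.26*q^2 - 6.92*q + 3.68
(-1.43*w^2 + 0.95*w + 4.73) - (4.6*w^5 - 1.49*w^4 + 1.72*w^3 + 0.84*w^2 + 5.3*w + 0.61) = -4.6*w^5 + 1.49*w^4 - 1.72*w^3 - 2.27*w^2 - 4.35*w + 4.12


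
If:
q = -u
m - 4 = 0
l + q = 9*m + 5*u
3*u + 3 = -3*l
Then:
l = 30/7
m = 4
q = 37/7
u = -37/7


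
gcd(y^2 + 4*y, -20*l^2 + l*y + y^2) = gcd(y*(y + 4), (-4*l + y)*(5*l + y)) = 1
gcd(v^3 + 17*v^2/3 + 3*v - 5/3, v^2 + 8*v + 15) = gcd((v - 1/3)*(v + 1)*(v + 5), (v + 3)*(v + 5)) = v + 5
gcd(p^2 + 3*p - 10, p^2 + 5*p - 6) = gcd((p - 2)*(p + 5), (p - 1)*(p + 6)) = 1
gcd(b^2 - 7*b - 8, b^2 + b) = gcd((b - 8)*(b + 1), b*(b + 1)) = b + 1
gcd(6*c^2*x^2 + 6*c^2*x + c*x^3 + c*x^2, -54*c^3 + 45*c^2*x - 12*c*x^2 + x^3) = 1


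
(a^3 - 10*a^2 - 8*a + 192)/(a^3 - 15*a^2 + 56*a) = (a^2 - 2*a - 24)/(a*(a - 7))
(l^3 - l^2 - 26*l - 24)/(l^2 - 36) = (l^2 + 5*l + 4)/(l + 6)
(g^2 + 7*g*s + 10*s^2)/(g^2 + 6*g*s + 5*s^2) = (g + 2*s)/(g + s)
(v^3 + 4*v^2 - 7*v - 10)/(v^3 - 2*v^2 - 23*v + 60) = (v^2 - v - 2)/(v^2 - 7*v + 12)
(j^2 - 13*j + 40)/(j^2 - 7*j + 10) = (j - 8)/(j - 2)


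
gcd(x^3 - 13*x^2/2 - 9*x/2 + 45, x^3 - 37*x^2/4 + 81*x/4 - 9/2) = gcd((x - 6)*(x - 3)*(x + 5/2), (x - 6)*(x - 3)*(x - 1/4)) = x^2 - 9*x + 18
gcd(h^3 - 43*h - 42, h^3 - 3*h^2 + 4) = h + 1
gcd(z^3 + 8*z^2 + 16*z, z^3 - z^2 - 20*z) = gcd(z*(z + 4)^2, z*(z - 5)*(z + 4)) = z^2 + 4*z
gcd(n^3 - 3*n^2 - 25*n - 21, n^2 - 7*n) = n - 7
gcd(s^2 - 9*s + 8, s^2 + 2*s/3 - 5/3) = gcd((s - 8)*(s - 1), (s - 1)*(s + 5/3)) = s - 1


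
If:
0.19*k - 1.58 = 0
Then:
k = 8.32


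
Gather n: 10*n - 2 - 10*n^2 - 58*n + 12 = -10*n^2 - 48*n + 10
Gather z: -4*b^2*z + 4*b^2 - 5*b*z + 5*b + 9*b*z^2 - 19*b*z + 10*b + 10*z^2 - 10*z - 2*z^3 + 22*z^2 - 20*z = 4*b^2 + 15*b - 2*z^3 + z^2*(9*b + 32) + z*(-4*b^2 - 24*b - 30)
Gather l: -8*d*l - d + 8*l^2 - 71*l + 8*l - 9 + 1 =-d + 8*l^2 + l*(-8*d - 63) - 8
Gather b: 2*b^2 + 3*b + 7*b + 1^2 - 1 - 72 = 2*b^2 + 10*b - 72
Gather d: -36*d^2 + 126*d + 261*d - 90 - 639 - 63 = -36*d^2 + 387*d - 792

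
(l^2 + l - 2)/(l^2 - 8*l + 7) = (l + 2)/(l - 7)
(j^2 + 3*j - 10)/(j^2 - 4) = (j + 5)/(j + 2)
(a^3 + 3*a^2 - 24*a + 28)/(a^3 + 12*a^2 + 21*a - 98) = (a - 2)/(a + 7)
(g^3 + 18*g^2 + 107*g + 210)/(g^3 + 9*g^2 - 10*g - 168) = (g + 5)/(g - 4)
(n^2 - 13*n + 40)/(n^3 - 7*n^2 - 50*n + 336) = (n - 5)/(n^2 + n - 42)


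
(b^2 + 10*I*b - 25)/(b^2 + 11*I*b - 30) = (b + 5*I)/(b + 6*I)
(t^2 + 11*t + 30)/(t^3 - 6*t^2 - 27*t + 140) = (t + 6)/(t^2 - 11*t + 28)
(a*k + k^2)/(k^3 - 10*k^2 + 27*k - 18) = k*(a + k)/(k^3 - 10*k^2 + 27*k - 18)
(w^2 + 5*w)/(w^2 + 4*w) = (w + 5)/(w + 4)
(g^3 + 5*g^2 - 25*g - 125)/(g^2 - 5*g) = g + 10 + 25/g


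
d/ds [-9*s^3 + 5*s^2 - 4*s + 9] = -27*s^2 + 10*s - 4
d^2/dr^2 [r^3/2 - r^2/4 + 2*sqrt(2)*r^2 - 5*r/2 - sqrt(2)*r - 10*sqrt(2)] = 3*r - 1/2 + 4*sqrt(2)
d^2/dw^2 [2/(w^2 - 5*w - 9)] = 4*(w^2 - 5*w - (2*w - 5)^2 - 9)/(-w^2 + 5*w + 9)^3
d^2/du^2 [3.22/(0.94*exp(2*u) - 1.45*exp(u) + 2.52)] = ((4.669 - 12.1072*exp(u))*(0.94*exp(2*u) - 1.45*exp(u) + 2.52) + 3.22*(1.88*exp(u) - 1.45)*(3.76*exp(u) - 2.9)*exp(u))*exp(u)/(0.94*exp(2*u) - 1.45*exp(u) + 2.52)^3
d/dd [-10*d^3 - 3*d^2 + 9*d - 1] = -30*d^2 - 6*d + 9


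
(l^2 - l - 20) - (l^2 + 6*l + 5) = -7*l - 25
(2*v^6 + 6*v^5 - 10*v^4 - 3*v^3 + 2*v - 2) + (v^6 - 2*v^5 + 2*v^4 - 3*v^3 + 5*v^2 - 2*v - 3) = 3*v^6 + 4*v^5 - 8*v^4 - 6*v^3 + 5*v^2 - 5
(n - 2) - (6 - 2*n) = 3*n - 8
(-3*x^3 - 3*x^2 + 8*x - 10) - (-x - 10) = -3*x^3 - 3*x^2 + 9*x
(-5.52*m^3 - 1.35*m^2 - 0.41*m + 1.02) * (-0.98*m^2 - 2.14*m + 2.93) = 5.4096*m^5 + 13.1358*m^4 - 12.8828*m^3 - 4.0777*m^2 - 3.3841*m + 2.9886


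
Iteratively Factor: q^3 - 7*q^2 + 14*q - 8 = (q - 2)*(q^2 - 5*q + 4) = (q - 2)*(q - 1)*(q - 4)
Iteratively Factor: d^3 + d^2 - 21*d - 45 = (d + 3)*(d^2 - 2*d - 15) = (d + 3)^2*(d - 5)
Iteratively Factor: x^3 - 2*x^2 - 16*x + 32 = (x + 4)*(x^2 - 6*x + 8) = (x - 4)*(x + 4)*(x - 2)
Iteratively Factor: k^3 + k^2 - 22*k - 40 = (k - 5)*(k^2 + 6*k + 8) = (k - 5)*(k + 2)*(k + 4)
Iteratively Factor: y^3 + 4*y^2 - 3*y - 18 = (y + 3)*(y^2 + y - 6) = (y - 2)*(y + 3)*(y + 3)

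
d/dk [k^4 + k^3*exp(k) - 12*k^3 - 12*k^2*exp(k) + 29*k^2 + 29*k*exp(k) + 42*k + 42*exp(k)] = k^3*exp(k) + 4*k^3 - 9*k^2*exp(k) - 36*k^2 + 5*k*exp(k) + 58*k + 71*exp(k) + 42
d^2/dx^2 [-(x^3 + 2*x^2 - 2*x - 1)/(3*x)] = -2/3 + 2/(3*x^3)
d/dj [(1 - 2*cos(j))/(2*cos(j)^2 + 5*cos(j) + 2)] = (-4*cos(j)^2 + 4*cos(j) + 9)*sin(j)/((cos(j) + 2)^2*(2*cos(j) + 1)^2)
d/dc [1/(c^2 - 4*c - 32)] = 2*(2 - c)/(-c^2 + 4*c + 32)^2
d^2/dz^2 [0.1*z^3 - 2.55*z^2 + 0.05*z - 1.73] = 0.6*z - 5.1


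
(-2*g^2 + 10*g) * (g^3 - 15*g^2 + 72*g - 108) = -2*g^5 + 40*g^4 - 294*g^3 + 936*g^2 - 1080*g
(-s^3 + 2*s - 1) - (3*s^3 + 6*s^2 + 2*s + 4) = -4*s^3 - 6*s^2 - 5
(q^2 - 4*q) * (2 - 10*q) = -10*q^3 + 42*q^2 - 8*q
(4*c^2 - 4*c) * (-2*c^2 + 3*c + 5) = -8*c^4 + 20*c^3 + 8*c^2 - 20*c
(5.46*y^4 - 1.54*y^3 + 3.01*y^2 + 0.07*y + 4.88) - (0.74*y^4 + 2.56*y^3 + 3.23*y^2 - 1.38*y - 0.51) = 4.72*y^4 - 4.1*y^3 - 0.22*y^2 + 1.45*y + 5.39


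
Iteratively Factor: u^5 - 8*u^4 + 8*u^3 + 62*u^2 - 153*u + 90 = (u - 5)*(u^4 - 3*u^3 - 7*u^2 + 27*u - 18) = (u - 5)*(u + 3)*(u^3 - 6*u^2 + 11*u - 6) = (u - 5)*(u - 3)*(u + 3)*(u^2 - 3*u + 2) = (u - 5)*(u - 3)*(u - 1)*(u + 3)*(u - 2)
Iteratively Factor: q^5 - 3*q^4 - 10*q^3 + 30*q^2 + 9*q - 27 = (q + 3)*(q^4 - 6*q^3 + 8*q^2 + 6*q - 9) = (q - 3)*(q + 3)*(q^3 - 3*q^2 - q + 3) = (q - 3)*(q - 1)*(q + 3)*(q^2 - 2*q - 3) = (q - 3)*(q - 1)*(q + 1)*(q + 3)*(q - 3)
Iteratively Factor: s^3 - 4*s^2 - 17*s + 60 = (s - 3)*(s^2 - s - 20) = (s - 5)*(s - 3)*(s + 4)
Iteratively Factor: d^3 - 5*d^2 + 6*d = (d - 3)*(d^2 - 2*d) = d*(d - 3)*(d - 2)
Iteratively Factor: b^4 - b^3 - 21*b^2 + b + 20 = (b - 5)*(b^3 + 4*b^2 - b - 4) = (b - 5)*(b + 1)*(b^2 + 3*b - 4) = (b - 5)*(b + 1)*(b + 4)*(b - 1)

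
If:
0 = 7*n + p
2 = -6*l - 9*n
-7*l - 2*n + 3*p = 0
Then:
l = -46/75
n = 14/75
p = -98/75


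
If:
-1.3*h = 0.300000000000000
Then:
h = -0.23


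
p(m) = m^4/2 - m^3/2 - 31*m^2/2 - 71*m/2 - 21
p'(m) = 2*m^3 - 3*m^2/2 - 31*m - 71/2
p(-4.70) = 99.35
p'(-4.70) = -130.58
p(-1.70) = 1.19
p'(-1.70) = 3.04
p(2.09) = -157.93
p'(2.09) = -88.58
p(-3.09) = 1.03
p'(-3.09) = -13.04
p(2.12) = -160.59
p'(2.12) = -88.91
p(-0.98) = -0.16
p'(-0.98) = -8.44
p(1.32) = -94.50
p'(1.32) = -74.43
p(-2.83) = -1.27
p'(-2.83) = -5.11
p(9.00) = 1320.00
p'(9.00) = 1022.00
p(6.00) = -252.00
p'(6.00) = 156.50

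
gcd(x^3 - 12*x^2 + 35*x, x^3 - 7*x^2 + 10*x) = x^2 - 5*x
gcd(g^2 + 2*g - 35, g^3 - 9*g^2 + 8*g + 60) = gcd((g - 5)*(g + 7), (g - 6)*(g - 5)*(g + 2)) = g - 5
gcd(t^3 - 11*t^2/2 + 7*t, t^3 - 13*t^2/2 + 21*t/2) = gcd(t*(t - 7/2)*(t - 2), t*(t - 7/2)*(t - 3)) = t^2 - 7*t/2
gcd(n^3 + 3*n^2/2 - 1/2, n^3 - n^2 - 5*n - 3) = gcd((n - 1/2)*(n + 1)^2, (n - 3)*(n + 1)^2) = n^2 + 2*n + 1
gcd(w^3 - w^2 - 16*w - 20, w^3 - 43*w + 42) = 1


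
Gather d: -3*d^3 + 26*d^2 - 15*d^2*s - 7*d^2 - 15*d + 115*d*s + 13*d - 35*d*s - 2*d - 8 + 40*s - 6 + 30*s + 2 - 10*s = -3*d^3 + d^2*(19 - 15*s) + d*(80*s - 4) + 60*s - 12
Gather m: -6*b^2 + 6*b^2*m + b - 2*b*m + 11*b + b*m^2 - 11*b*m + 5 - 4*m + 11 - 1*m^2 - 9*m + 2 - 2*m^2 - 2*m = -6*b^2 + 12*b + m^2*(b - 3) + m*(6*b^2 - 13*b - 15) + 18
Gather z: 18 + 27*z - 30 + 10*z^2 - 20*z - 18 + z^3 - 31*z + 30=z^3 + 10*z^2 - 24*z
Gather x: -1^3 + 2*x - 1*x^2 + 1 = -x^2 + 2*x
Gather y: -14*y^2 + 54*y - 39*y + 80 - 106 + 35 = -14*y^2 + 15*y + 9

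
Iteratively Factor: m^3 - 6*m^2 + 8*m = (m - 2)*(m^2 - 4*m) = m*(m - 2)*(m - 4)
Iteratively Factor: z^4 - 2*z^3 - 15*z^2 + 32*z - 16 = (z + 4)*(z^3 - 6*z^2 + 9*z - 4) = (z - 4)*(z + 4)*(z^2 - 2*z + 1) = (z - 4)*(z - 1)*(z + 4)*(z - 1)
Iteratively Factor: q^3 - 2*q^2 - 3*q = (q + 1)*(q^2 - 3*q) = q*(q + 1)*(q - 3)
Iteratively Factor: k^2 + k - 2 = (k - 1)*(k + 2)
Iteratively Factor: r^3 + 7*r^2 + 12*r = (r)*(r^2 + 7*r + 12) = r*(r + 3)*(r + 4)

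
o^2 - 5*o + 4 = (o - 4)*(o - 1)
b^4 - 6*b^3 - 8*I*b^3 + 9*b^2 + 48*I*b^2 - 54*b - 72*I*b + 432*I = (b - 6)*(b - 8*I)*(b - 3*I)*(b + 3*I)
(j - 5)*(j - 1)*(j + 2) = j^3 - 4*j^2 - 7*j + 10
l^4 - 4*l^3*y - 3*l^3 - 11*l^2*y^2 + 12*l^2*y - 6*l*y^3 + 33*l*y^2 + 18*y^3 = (l - 3)*(l - 6*y)*(l + y)^2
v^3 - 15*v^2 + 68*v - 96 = (v - 8)*(v - 4)*(v - 3)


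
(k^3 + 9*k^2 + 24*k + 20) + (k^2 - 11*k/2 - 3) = k^3 + 10*k^2 + 37*k/2 + 17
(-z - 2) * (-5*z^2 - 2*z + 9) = 5*z^3 + 12*z^2 - 5*z - 18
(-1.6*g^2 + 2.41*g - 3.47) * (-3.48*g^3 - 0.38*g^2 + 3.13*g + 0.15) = 5.568*g^5 - 7.7788*g^4 + 6.1518*g^3 + 8.6219*g^2 - 10.4996*g - 0.5205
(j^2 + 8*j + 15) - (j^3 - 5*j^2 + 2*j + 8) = -j^3 + 6*j^2 + 6*j + 7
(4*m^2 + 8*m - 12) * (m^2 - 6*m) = 4*m^4 - 16*m^3 - 60*m^2 + 72*m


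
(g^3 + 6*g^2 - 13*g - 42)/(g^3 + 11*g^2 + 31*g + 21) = (g^2 - g - 6)/(g^2 + 4*g + 3)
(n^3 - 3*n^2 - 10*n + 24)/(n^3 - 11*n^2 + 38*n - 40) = (n + 3)/(n - 5)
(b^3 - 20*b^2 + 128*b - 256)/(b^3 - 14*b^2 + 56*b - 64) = (b - 8)/(b - 2)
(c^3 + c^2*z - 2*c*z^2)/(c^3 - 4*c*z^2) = (-c + z)/(-c + 2*z)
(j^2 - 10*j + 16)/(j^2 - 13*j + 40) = (j - 2)/(j - 5)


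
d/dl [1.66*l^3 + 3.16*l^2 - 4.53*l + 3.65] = 4.98*l^2 + 6.32*l - 4.53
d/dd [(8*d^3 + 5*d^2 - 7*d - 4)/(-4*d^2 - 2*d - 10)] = (-16*d^4 - 16*d^3 - 139*d^2 - 66*d + 31)/(2*(4*d^4 + 4*d^3 + 21*d^2 + 10*d + 25))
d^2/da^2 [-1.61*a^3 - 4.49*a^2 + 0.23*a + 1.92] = -9.66*a - 8.98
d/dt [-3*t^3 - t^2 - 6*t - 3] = -9*t^2 - 2*t - 6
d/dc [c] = 1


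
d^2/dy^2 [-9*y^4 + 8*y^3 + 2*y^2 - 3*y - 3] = -108*y^2 + 48*y + 4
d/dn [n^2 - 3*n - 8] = 2*n - 3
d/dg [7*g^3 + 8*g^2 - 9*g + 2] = 21*g^2 + 16*g - 9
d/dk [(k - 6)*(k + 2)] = 2*k - 4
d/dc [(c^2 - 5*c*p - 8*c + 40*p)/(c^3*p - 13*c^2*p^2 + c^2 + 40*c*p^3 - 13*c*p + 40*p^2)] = (-c^2*p + 16*c*p - 64*p^2 - 8*p + 8)/(c^4*p^2 - 16*c^3*p^3 + 2*c^3*p + 64*c^2*p^4 - 32*c^2*p^2 + c^2 + 128*c*p^3 - 16*c*p + 64*p^2)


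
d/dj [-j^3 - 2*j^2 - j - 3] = -3*j^2 - 4*j - 1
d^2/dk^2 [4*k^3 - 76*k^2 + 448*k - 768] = 24*k - 152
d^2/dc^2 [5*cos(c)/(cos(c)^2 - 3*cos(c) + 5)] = (15*(1 - cos(c)^2)^2 + 5*cos(c)^5 - 160*cos(c)^3 + 105*cos(c)^2 + 275*cos(c) - 165)/(-cos(c)^2 + 3*cos(c) - 5)^3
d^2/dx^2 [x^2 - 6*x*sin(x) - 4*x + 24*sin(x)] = 6*x*sin(x) - 24*sin(x) - 12*cos(x) + 2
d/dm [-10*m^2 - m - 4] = -20*m - 1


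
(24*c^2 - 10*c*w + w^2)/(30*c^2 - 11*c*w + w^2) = (-4*c + w)/(-5*c + w)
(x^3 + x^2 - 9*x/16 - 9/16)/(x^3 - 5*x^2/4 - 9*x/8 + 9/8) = (4*x + 3)/(2*(2*x - 3))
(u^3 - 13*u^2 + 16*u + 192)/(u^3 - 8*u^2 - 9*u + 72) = (u - 8)/(u - 3)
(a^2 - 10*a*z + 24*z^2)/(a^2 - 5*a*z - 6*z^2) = (a - 4*z)/(a + z)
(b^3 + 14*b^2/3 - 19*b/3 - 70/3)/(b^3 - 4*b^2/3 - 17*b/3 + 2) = (3*b^2 + 8*b - 35)/(3*b^2 - 10*b + 3)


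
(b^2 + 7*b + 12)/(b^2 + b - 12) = (b + 3)/(b - 3)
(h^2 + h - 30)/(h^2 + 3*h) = (h^2 + h - 30)/(h*(h + 3))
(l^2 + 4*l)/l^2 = (l + 4)/l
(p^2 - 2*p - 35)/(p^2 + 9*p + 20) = (p - 7)/(p + 4)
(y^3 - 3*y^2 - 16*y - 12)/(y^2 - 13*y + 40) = (y^3 - 3*y^2 - 16*y - 12)/(y^2 - 13*y + 40)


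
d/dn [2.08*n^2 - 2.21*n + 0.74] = 4.16*n - 2.21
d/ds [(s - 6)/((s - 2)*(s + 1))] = (-s^2 + 12*s - 8)/(s^4 - 2*s^3 - 3*s^2 + 4*s + 4)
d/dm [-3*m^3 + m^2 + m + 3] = -9*m^2 + 2*m + 1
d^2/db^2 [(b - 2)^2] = 2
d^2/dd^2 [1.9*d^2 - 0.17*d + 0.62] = 3.80000000000000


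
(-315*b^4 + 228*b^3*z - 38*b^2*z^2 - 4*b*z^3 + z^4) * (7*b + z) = -2205*b^5 + 1281*b^4*z - 38*b^3*z^2 - 66*b^2*z^3 + 3*b*z^4 + z^5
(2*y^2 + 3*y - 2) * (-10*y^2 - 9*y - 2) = -20*y^4 - 48*y^3 - 11*y^2 + 12*y + 4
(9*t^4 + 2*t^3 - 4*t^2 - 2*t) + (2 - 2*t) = 9*t^4 + 2*t^3 - 4*t^2 - 4*t + 2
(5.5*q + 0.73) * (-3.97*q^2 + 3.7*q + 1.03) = -21.835*q^3 + 17.4519*q^2 + 8.366*q + 0.7519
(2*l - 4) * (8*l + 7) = 16*l^2 - 18*l - 28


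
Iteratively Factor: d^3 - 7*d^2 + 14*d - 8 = (d - 1)*(d^2 - 6*d + 8) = (d - 4)*(d - 1)*(d - 2)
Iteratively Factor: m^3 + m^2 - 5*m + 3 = (m - 1)*(m^2 + 2*m - 3) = (m - 1)^2*(m + 3)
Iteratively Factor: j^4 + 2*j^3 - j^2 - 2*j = (j)*(j^3 + 2*j^2 - j - 2) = j*(j + 1)*(j^2 + j - 2) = j*(j - 1)*(j + 1)*(j + 2)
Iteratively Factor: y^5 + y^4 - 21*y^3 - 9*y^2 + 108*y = (y + 4)*(y^4 - 3*y^3 - 9*y^2 + 27*y) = (y - 3)*(y + 4)*(y^3 - 9*y) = (y - 3)^2*(y + 4)*(y^2 + 3*y) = y*(y - 3)^2*(y + 4)*(y + 3)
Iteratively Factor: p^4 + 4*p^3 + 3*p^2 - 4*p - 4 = (p + 2)*(p^3 + 2*p^2 - p - 2) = (p + 1)*(p + 2)*(p^2 + p - 2) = (p - 1)*(p + 1)*(p + 2)*(p + 2)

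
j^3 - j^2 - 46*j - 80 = (j - 8)*(j + 2)*(j + 5)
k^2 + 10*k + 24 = (k + 4)*(k + 6)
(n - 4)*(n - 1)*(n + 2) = n^3 - 3*n^2 - 6*n + 8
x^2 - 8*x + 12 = (x - 6)*(x - 2)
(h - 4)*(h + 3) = h^2 - h - 12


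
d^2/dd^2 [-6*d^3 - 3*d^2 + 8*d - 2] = -36*d - 6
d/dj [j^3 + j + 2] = 3*j^2 + 1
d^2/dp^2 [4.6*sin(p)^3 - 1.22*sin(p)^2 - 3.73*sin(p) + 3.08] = 0.280000000000001*sin(p) + 10.35*sin(3*p) - 2.44*cos(2*p)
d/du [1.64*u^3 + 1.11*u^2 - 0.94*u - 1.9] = 4.92*u^2 + 2.22*u - 0.94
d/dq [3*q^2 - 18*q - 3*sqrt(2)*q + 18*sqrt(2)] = 6*q - 18 - 3*sqrt(2)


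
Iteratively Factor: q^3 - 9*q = (q)*(q^2 - 9) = q*(q - 3)*(q + 3)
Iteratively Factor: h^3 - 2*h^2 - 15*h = (h)*(h^2 - 2*h - 15) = h*(h + 3)*(h - 5)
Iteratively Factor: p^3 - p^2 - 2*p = (p)*(p^2 - p - 2) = p*(p - 2)*(p + 1)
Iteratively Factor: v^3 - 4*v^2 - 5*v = (v - 5)*(v^2 + v) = v*(v - 5)*(v + 1)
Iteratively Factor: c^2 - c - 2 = (c - 2)*(c + 1)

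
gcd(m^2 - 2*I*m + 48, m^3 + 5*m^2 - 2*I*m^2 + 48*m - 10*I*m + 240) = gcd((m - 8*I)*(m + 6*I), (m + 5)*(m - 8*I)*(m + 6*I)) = m^2 - 2*I*m + 48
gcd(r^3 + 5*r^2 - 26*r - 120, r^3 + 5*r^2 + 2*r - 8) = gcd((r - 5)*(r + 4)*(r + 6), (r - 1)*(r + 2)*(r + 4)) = r + 4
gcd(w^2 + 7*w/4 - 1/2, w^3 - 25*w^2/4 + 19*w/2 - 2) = w - 1/4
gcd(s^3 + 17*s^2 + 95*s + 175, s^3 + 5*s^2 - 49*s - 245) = s^2 + 12*s + 35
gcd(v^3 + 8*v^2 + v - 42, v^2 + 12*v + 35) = v + 7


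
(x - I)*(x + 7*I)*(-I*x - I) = -I*x^3 + 6*x^2 - I*x^2 + 6*x - 7*I*x - 7*I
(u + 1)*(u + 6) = u^2 + 7*u + 6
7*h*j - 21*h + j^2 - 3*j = (7*h + j)*(j - 3)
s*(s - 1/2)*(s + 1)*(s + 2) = s^4 + 5*s^3/2 + s^2/2 - s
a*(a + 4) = a^2 + 4*a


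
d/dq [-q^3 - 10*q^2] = q*(-3*q - 20)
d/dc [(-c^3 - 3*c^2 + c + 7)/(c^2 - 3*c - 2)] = (-c^4 + 6*c^3 + 14*c^2 - 2*c + 19)/(c^4 - 6*c^3 + 5*c^2 + 12*c + 4)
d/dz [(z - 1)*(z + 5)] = 2*z + 4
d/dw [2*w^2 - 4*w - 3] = 4*w - 4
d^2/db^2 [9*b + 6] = 0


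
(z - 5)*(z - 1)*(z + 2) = z^3 - 4*z^2 - 7*z + 10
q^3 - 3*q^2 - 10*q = q*(q - 5)*(q + 2)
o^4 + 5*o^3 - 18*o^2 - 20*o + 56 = (o - 2)^2*(o + 2)*(o + 7)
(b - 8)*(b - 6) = b^2 - 14*b + 48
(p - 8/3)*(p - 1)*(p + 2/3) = p^3 - 3*p^2 + 2*p/9 + 16/9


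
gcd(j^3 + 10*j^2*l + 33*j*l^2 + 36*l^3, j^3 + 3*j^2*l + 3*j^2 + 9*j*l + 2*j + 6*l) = j + 3*l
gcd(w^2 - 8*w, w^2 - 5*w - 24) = w - 8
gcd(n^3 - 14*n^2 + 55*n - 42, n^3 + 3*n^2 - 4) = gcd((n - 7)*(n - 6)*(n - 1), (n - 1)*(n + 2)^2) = n - 1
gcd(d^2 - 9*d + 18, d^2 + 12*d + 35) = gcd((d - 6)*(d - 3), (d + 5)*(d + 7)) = 1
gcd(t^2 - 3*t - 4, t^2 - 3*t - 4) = t^2 - 3*t - 4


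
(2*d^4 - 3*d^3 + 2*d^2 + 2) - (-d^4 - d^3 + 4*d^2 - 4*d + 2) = 3*d^4 - 2*d^3 - 2*d^2 + 4*d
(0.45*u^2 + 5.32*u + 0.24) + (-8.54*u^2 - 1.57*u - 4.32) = -8.09*u^2 + 3.75*u - 4.08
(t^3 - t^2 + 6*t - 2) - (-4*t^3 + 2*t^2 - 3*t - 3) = 5*t^3 - 3*t^2 + 9*t + 1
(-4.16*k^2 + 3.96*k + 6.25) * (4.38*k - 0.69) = -18.2208*k^3 + 20.2152*k^2 + 24.6426*k - 4.3125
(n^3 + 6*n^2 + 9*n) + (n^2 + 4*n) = n^3 + 7*n^2 + 13*n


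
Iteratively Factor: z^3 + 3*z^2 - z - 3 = (z + 3)*(z^2 - 1) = (z + 1)*(z + 3)*(z - 1)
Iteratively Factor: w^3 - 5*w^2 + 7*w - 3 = (w - 1)*(w^2 - 4*w + 3) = (w - 1)^2*(w - 3)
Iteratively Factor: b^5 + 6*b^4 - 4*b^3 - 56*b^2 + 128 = (b + 2)*(b^4 + 4*b^3 - 12*b^2 - 32*b + 64) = (b + 2)*(b + 4)*(b^3 - 12*b + 16) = (b - 2)*(b + 2)*(b + 4)*(b^2 + 2*b - 8) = (b - 2)^2*(b + 2)*(b + 4)*(b + 4)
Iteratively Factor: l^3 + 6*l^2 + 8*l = (l)*(l^2 + 6*l + 8) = l*(l + 2)*(l + 4)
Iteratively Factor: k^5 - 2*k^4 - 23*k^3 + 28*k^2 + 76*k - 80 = (k - 2)*(k^4 - 23*k^2 - 18*k + 40) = (k - 2)*(k + 2)*(k^3 - 2*k^2 - 19*k + 20) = (k - 5)*(k - 2)*(k + 2)*(k^2 + 3*k - 4) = (k - 5)*(k - 2)*(k + 2)*(k + 4)*(k - 1)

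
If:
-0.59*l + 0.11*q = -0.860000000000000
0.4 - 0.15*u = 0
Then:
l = 0.186440677966102*q + 1.45762711864407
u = 2.67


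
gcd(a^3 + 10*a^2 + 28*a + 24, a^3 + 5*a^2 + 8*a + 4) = a^2 + 4*a + 4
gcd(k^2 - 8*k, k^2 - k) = k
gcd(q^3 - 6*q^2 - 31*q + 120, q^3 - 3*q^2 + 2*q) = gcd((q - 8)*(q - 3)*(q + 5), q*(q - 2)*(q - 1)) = 1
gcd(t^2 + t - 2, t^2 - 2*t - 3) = 1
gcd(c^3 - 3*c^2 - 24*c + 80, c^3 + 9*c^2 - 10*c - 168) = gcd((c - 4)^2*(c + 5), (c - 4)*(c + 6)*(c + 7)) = c - 4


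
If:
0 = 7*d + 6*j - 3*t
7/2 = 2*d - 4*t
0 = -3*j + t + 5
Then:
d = -87/52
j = 57/52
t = -89/52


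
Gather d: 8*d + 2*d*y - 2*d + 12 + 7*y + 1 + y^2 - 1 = d*(2*y + 6) + y^2 + 7*y + 12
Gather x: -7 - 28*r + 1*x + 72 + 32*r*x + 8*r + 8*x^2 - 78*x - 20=-20*r + 8*x^2 + x*(32*r - 77) + 45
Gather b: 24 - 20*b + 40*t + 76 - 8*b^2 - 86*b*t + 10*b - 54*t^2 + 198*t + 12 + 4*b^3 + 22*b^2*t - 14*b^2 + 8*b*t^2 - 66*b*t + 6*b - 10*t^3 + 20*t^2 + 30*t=4*b^3 + b^2*(22*t - 22) + b*(8*t^2 - 152*t - 4) - 10*t^3 - 34*t^2 + 268*t + 112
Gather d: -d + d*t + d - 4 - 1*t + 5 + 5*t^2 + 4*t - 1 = d*t + 5*t^2 + 3*t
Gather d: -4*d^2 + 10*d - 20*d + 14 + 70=-4*d^2 - 10*d + 84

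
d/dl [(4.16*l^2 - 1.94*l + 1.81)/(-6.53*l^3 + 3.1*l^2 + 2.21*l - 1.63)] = (27.1648*l^4 - 25.3364*l^3 + 50.6655*l^2 - 24.7836*l - 0.8379)/(42.6409*l^6 - 40.486*l^5 - 19.2526*l^4 + 34.9898*l^3 - 5.2219*l^2 - 7.2046*l + 2.6569)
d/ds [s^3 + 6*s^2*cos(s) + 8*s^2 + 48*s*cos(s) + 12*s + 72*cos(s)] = -6*s^2*sin(s) + 3*s^2 - 48*s*sin(s) + 12*s*cos(s) + 16*s - 72*sin(s) + 48*cos(s) + 12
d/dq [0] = 0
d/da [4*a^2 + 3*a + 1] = 8*a + 3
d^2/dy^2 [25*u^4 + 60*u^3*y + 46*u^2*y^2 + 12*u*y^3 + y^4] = 92*u^2 + 72*u*y + 12*y^2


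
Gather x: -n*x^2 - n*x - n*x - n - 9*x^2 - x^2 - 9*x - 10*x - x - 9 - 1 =-n + x^2*(-n - 10) + x*(-2*n - 20) - 10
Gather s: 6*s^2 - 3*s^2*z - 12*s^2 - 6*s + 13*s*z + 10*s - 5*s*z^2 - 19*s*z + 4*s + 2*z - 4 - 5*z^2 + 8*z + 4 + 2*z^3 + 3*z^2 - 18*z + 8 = s^2*(-3*z - 6) + s*(-5*z^2 - 6*z + 8) + 2*z^3 - 2*z^2 - 8*z + 8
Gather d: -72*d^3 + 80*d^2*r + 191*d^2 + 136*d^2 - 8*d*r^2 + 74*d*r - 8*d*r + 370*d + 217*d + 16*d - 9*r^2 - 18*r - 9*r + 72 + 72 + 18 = -72*d^3 + d^2*(80*r + 327) + d*(-8*r^2 + 66*r + 603) - 9*r^2 - 27*r + 162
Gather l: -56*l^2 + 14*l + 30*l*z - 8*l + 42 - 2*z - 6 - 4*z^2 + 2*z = -56*l^2 + l*(30*z + 6) - 4*z^2 + 36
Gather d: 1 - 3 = -2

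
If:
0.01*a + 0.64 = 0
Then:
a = -64.00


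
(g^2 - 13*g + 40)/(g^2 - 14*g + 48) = (g - 5)/(g - 6)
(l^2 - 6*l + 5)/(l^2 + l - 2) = (l - 5)/(l + 2)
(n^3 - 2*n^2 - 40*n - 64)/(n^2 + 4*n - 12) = (n^3 - 2*n^2 - 40*n - 64)/(n^2 + 4*n - 12)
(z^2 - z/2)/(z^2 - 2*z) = (z - 1/2)/(z - 2)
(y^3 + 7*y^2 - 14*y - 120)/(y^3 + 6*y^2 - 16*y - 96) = (y + 5)/(y + 4)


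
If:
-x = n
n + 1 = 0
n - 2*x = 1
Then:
No Solution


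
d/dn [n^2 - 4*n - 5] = 2*n - 4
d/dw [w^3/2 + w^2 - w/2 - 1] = 3*w^2/2 + 2*w - 1/2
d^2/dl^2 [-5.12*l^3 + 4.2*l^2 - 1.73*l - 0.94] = 8.4 - 30.72*l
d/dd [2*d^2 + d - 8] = 4*d + 1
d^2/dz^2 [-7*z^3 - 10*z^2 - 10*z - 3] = -42*z - 20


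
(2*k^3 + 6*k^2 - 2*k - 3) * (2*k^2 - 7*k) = 4*k^5 - 2*k^4 - 46*k^3 + 8*k^2 + 21*k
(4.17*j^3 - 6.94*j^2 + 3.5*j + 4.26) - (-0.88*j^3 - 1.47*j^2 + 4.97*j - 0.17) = 5.05*j^3 - 5.47*j^2 - 1.47*j + 4.43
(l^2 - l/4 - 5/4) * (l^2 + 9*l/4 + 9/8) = l^4 + 2*l^3 - 11*l^2/16 - 99*l/32 - 45/32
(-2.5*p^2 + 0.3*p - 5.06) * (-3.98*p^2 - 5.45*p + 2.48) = 9.95*p^4 + 12.431*p^3 + 12.3038*p^2 + 28.321*p - 12.5488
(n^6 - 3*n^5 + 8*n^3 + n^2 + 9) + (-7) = n^6 - 3*n^5 + 8*n^3 + n^2 + 2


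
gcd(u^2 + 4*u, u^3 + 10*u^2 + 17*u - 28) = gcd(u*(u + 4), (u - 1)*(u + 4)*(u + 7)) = u + 4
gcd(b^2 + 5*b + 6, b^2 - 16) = 1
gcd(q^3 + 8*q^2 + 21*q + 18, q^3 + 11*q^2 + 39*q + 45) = q^2 + 6*q + 9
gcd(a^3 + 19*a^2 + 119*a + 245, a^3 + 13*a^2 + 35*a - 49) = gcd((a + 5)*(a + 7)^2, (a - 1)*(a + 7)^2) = a^2 + 14*a + 49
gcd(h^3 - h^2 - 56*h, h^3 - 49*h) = h^2 + 7*h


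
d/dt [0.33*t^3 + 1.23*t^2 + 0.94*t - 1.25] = 0.99*t^2 + 2.46*t + 0.94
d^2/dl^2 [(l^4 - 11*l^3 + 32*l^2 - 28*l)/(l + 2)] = 2*(3*l^4 + 5*l^3 - 42*l^2 - 132*l + 184)/(l^3 + 6*l^2 + 12*l + 8)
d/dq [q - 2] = 1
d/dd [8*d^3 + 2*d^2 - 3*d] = 24*d^2 + 4*d - 3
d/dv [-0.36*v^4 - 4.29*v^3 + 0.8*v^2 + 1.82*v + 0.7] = -1.44*v^3 - 12.87*v^2 + 1.6*v + 1.82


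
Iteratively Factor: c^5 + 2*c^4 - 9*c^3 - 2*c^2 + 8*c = (c - 1)*(c^4 + 3*c^3 - 6*c^2 - 8*c) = (c - 1)*(c + 1)*(c^3 + 2*c^2 - 8*c) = c*(c - 1)*(c + 1)*(c^2 + 2*c - 8) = c*(c - 1)*(c + 1)*(c + 4)*(c - 2)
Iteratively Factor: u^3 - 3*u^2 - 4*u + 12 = (u - 2)*(u^2 - u - 6) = (u - 3)*(u - 2)*(u + 2)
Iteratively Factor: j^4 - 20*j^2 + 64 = (j - 2)*(j^3 + 2*j^2 - 16*j - 32) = (j - 4)*(j - 2)*(j^2 + 6*j + 8) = (j - 4)*(j - 2)*(j + 4)*(j + 2)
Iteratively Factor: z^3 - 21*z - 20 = (z + 4)*(z^2 - 4*z - 5) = (z - 5)*(z + 4)*(z + 1)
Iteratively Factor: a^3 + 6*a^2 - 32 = (a - 2)*(a^2 + 8*a + 16) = (a - 2)*(a + 4)*(a + 4)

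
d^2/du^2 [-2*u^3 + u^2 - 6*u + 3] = 2 - 12*u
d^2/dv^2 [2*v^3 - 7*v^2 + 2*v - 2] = 12*v - 14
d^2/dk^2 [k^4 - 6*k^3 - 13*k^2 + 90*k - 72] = 12*k^2 - 36*k - 26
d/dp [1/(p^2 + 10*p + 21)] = 2*(-p - 5)/(p^2 + 10*p + 21)^2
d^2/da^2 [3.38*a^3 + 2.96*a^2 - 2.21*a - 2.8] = 20.28*a + 5.92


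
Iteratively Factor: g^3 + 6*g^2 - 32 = (g + 4)*(g^2 + 2*g - 8) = (g + 4)^2*(g - 2)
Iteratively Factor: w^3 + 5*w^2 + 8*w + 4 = (w + 2)*(w^2 + 3*w + 2) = (w + 2)^2*(w + 1)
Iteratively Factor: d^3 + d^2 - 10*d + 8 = (d + 4)*(d^2 - 3*d + 2) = (d - 1)*(d + 4)*(d - 2)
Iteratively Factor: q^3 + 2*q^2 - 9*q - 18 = (q - 3)*(q^2 + 5*q + 6) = (q - 3)*(q + 3)*(q + 2)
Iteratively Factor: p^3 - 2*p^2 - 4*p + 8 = (p + 2)*(p^2 - 4*p + 4) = (p - 2)*(p + 2)*(p - 2)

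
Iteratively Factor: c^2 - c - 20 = (c + 4)*(c - 5)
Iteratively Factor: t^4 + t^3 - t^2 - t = (t - 1)*(t^3 + 2*t^2 + t) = t*(t - 1)*(t^2 + 2*t + 1) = t*(t - 1)*(t + 1)*(t + 1)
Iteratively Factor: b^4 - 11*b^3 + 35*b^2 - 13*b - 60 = (b - 5)*(b^3 - 6*b^2 + 5*b + 12) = (b - 5)*(b + 1)*(b^2 - 7*b + 12) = (b - 5)*(b - 3)*(b + 1)*(b - 4)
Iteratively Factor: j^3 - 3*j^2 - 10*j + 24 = (j + 3)*(j^2 - 6*j + 8) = (j - 4)*(j + 3)*(j - 2)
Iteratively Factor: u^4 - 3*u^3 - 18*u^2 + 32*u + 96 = (u - 4)*(u^3 + u^2 - 14*u - 24) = (u - 4)*(u + 2)*(u^2 - u - 12) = (u - 4)^2*(u + 2)*(u + 3)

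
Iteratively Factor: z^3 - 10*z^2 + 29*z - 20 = (z - 5)*(z^2 - 5*z + 4) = (z - 5)*(z - 4)*(z - 1)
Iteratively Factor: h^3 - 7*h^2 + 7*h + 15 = (h - 5)*(h^2 - 2*h - 3) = (h - 5)*(h - 3)*(h + 1)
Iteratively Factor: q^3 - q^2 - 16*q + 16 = (q + 4)*(q^2 - 5*q + 4) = (q - 4)*(q + 4)*(q - 1)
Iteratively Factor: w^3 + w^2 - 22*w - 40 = (w + 4)*(w^2 - 3*w - 10) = (w + 2)*(w + 4)*(w - 5)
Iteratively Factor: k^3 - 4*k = (k + 2)*(k^2 - 2*k) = (k - 2)*(k + 2)*(k)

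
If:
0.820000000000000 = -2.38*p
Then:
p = -0.34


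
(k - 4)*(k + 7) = k^2 + 3*k - 28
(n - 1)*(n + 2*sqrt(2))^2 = n^3 - n^2 + 4*sqrt(2)*n^2 - 4*sqrt(2)*n + 8*n - 8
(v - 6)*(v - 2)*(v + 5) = v^3 - 3*v^2 - 28*v + 60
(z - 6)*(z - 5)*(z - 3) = z^3 - 14*z^2 + 63*z - 90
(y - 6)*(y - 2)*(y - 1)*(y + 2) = y^4 - 7*y^3 + 2*y^2 + 28*y - 24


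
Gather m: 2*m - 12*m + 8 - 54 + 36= -10*m - 10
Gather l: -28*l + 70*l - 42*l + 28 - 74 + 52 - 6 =0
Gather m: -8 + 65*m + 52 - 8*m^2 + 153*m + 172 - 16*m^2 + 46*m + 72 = -24*m^2 + 264*m + 288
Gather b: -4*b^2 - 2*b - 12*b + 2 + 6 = -4*b^2 - 14*b + 8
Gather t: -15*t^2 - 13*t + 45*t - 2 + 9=-15*t^2 + 32*t + 7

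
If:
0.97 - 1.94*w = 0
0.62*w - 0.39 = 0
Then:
No Solution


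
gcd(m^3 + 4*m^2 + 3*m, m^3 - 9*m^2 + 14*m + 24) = m + 1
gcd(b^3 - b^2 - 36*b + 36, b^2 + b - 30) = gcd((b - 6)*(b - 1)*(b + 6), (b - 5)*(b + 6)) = b + 6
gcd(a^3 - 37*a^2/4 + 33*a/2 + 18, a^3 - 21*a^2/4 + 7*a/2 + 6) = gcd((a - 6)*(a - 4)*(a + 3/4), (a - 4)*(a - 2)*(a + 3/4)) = a^2 - 13*a/4 - 3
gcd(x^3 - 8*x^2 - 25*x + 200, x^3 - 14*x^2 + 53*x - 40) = x^2 - 13*x + 40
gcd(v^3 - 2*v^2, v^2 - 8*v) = v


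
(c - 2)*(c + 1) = c^2 - c - 2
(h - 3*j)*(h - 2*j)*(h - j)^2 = h^4 - 7*h^3*j + 17*h^2*j^2 - 17*h*j^3 + 6*j^4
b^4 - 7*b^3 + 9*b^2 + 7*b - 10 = (b - 5)*(b - 2)*(b - 1)*(b + 1)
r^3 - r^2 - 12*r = r*(r - 4)*(r + 3)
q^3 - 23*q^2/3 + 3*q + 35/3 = (q - 7)*(q - 5/3)*(q + 1)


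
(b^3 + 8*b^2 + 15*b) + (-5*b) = b^3 + 8*b^2 + 10*b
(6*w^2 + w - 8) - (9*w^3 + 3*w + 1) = -9*w^3 + 6*w^2 - 2*w - 9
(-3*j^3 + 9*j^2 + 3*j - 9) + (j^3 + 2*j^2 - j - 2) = -2*j^3 + 11*j^2 + 2*j - 11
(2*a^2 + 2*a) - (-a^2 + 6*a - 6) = 3*a^2 - 4*a + 6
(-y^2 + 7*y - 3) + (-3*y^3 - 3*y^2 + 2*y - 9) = -3*y^3 - 4*y^2 + 9*y - 12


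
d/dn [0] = 0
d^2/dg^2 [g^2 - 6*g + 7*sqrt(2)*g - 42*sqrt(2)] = 2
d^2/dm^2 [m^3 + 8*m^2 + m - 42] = 6*m + 16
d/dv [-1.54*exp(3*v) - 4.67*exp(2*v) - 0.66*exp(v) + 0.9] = (-4.62*exp(2*v) - 9.34*exp(v) - 0.66)*exp(v)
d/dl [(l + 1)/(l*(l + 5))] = (-l^2 - 2*l - 5)/(l^2*(l^2 + 10*l + 25))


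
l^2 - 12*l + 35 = (l - 7)*(l - 5)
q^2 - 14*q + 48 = (q - 8)*(q - 6)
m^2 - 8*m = m*(m - 8)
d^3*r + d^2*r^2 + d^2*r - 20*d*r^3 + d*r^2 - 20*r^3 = (d - 4*r)*(d + 5*r)*(d*r + r)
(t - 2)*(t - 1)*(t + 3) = t^3 - 7*t + 6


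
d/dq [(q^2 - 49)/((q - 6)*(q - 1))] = (-7*q^2 + 110*q - 343)/(q^4 - 14*q^3 + 61*q^2 - 84*q + 36)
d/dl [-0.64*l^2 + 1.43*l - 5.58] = 1.43 - 1.28*l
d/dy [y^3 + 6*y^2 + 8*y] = 3*y^2 + 12*y + 8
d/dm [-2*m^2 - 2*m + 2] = -4*m - 2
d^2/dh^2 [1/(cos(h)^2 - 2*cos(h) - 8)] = (8*sin(h)^4 - 76*sin(h)^2 - 17*cos(h) - 3*cos(3*h) + 20)/(2*(sin(h)^2 + 2*cos(h) + 7)^3)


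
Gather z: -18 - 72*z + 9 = -72*z - 9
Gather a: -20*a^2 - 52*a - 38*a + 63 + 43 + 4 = -20*a^2 - 90*a + 110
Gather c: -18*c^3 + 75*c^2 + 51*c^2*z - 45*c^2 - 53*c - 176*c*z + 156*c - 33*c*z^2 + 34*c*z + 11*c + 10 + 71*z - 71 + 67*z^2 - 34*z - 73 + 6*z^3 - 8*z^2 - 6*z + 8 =-18*c^3 + c^2*(51*z + 30) + c*(-33*z^2 - 142*z + 114) + 6*z^3 + 59*z^2 + 31*z - 126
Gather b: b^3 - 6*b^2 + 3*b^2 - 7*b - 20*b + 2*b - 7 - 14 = b^3 - 3*b^2 - 25*b - 21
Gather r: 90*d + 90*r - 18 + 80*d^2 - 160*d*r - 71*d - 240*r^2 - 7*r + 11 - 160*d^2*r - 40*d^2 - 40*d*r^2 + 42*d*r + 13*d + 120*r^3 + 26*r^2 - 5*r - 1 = 40*d^2 + 32*d + 120*r^3 + r^2*(-40*d - 214) + r*(-160*d^2 - 118*d + 78) - 8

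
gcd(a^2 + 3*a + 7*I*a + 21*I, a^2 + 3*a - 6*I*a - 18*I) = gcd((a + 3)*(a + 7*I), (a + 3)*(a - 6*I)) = a + 3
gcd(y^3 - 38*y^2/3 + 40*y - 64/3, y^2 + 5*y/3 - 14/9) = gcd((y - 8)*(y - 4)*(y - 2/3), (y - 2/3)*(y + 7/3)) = y - 2/3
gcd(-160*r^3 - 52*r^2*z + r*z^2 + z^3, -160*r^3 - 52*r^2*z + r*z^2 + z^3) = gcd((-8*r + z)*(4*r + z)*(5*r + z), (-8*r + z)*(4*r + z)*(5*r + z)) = -160*r^3 - 52*r^2*z + r*z^2 + z^3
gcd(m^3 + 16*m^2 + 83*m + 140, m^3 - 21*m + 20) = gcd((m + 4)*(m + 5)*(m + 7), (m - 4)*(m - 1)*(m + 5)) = m + 5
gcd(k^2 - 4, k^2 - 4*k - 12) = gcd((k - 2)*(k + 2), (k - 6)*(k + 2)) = k + 2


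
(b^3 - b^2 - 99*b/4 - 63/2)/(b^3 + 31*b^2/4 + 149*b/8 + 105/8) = 2*(2*b^2 - 9*b - 18)/(4*b^2 + 17*b + 15)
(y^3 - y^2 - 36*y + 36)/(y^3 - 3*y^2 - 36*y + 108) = (y - 1)/(y - 3)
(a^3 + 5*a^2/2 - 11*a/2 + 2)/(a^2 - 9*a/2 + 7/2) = (2*a^2 + 7*a - 4)/(2*a - 7)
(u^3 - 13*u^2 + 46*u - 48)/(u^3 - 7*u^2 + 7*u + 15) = (u^2 - 10*u + 16)/(u^2 - 4*u - 5)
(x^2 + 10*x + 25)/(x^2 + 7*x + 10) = (x + 5)/(x + 2)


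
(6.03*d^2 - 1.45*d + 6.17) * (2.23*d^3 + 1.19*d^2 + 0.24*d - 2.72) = 13.4469*d^5 + 3.9422*d^4 + 13.4808*d^3 - 9.4073*d^2 + 5.4248*d - 16.7824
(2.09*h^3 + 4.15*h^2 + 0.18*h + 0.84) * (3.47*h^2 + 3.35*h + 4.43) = 7.2523*h^5 + 21.402*h^4 + 23.7858*h^3 + 21.9023*h^2 + 3.6114*h + 3.7212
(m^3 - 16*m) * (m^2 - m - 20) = m^5 - m^4 - 36*m^3 + 16*m^2 + 320*m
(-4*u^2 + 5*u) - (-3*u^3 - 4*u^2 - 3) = 3*u^3 + 5*u + 3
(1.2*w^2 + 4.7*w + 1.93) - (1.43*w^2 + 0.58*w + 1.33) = -0.23*w^2 + 4.12*w + 0.6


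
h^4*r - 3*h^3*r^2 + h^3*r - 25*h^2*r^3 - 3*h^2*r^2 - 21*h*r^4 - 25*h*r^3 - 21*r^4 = (h - 7*r)*(h + r)*(h + 3*r)*(h*r + r)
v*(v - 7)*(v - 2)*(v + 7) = v^4 - 2*v^3 - 49*v^2 + 98*v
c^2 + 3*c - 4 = (c - 1)*(c + 4)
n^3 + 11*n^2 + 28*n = n*(n + 4)*(n + 7)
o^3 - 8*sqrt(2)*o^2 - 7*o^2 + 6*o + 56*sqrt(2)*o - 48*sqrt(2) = (o - 6)*(o - 1)*(o - 8*sqrt(2))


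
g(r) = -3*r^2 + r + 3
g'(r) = 1 - 6*r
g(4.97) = -66.13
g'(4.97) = -28.82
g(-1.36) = -3.91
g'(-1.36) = 9.16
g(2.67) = -15.72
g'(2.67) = -15.02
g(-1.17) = -2.28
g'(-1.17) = 8.02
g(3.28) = -26.00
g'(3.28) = -18.68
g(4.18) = -45.24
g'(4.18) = -24.08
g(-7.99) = -196.51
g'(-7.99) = 48.94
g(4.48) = -52.73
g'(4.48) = -25.88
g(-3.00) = -27.00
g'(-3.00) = 19.00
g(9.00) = -231.00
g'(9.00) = -53.00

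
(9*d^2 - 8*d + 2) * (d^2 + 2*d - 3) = 9*d^4 + 10*d^3 - 41*d^2 + 28*d - 6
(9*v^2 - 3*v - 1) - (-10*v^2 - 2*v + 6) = 19*v^2 - v - 7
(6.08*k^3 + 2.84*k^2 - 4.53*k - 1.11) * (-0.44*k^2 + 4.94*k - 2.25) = -2.6752*k^5 + 28.7856*k^4 + 2.3428*k^3 - 28.2798*k^2 + 4.7091*k + 2.4975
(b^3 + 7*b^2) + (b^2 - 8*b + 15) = b^3 + 8*b^2 - 8*b + 15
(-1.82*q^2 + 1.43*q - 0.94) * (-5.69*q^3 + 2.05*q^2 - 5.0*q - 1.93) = 10.3558*q^5 - 11.8677*q^4 + 17.3801*q^3 - 5.5644*q^2 + 1.9401*q + 1.8142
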